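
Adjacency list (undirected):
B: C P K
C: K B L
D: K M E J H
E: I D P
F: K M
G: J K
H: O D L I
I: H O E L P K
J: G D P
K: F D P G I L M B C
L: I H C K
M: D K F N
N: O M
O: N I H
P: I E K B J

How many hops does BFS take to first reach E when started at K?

Level 0: K
Level 1: B, C, D, F, G, I, L, M, P
Level 2: E, H, J, N, O
E first appears at level 2.

2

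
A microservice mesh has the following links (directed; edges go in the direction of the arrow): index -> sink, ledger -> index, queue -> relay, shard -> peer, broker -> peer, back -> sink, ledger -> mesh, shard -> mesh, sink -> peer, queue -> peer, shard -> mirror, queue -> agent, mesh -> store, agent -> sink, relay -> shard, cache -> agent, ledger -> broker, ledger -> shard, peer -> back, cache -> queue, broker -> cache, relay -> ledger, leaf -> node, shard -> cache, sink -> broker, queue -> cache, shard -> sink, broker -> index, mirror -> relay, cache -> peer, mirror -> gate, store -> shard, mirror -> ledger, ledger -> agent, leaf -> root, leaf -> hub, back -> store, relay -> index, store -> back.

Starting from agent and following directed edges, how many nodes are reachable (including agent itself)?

BFS from agent visits: agent, sink, peer, broker, back, index, cache, store, queue, shard, relay, mirror, mesh, ledger, gate
Reachable nodes: 15 of 19 total.

15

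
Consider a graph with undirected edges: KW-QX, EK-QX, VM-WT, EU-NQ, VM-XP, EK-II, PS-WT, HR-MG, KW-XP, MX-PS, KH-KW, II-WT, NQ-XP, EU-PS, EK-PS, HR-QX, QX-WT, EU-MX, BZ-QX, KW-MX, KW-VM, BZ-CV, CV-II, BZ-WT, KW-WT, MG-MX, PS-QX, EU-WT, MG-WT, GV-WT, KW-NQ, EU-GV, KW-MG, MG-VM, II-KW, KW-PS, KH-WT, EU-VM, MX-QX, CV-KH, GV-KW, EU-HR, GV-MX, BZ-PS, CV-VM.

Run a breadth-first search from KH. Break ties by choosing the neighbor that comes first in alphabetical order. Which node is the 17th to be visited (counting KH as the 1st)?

HR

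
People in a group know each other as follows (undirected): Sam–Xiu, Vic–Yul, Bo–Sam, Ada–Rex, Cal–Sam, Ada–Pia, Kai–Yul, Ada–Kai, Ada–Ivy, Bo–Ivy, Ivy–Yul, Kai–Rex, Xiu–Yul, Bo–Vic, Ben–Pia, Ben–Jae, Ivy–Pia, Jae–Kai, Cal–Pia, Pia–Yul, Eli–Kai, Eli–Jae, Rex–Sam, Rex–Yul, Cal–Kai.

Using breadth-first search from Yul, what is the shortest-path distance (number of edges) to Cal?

2

Level 0: Yul
Level 1: Ivy, Kai, Pia, Rex, Vic, Xiu
Level 2: Ada, Ben, Bo, Cal, Eli, Jae, Sam
Cal first appears at level 2.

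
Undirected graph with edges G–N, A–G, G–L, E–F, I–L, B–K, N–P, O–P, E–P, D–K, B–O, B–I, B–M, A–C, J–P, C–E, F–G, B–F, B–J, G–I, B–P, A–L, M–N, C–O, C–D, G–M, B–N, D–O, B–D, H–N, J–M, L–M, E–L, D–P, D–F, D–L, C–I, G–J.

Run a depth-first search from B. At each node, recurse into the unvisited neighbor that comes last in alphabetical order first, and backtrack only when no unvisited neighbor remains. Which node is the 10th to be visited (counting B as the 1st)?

J

Visit B
B → P
P → O
O → D
D → L
L → M
M → N
N → H
N → G
G → J
G → I
I → C
C → E
E → F
C → A
D → K

Visit order: B, P, O, D, L, M, N, H, G, J, I, C, E, F, A, K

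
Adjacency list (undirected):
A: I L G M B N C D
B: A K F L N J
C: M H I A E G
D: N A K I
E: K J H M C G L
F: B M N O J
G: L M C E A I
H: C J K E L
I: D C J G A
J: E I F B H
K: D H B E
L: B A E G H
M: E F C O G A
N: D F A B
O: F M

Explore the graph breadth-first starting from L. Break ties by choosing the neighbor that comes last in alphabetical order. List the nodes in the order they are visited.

Visit L; enqueue H, G, E, B, A → queue [H, G, E, B, A]
Visit H; enqueue K, J, C → queue [G, E, B, A, K, J, C]
Visit G; enqueue M, I → queue [E, B, A, K, J, C, M, I]
Visit E → queue [B, A, K, J, C, M, I]
Visit B; enqueue N, F → queue [A, K, J, C, M, I, N, F]
Visit A; enqueue D → queue [K, J, C, M, I, N, F, D]
Visit K → queue [J, C, M, I, N, F, D]
Visit J → queue [C, M, I, N, F, D]
Visit C → queue [M, I, N, F, D]
Visit M; enqueue O → queue [I, N, F, D, O]
Visit I → queue [N, F, D, O]
Visit N → queue [F, D, O]
Visit F → queue [D, O]
Visit D → queue [O]
Visit O → queue []

L -> H -> G -> E -> B -> A -> K -> J -> C -> M -> I -> N -> F -> D -> O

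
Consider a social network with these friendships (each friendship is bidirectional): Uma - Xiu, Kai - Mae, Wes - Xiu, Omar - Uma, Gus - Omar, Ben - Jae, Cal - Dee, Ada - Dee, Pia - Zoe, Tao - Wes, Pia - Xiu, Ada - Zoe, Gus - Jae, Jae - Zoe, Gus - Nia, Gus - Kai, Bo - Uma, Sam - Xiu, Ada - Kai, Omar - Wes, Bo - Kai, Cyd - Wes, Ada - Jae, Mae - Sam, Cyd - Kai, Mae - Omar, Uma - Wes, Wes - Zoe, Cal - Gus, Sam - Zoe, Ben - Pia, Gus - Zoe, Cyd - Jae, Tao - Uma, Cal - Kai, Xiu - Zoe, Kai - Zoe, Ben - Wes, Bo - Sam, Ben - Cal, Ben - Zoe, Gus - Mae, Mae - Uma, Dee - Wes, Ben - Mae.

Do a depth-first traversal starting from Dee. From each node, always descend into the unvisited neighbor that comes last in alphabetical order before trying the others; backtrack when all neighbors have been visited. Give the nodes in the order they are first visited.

Dee → Wes → Zoe → Xiu → Uma → Tao → Omar → Mae → Sam → Bo → Kai → Gus → Nia → Jae → Cyd → Ben → Pia → Cal → Ada

Visit Dee
Dee → Wes
Wes → Zoe
Zoe → Xiu
Xiu → Uma
Uma → Tao
Uma → Omar
Omar → Mae
Mae → Sam
Sam → Bo
Bo → Kai
Kai → Gus
Gus → Nia
Gus → Jae
Jae → Cyd
Jae → Ben
Ben → Pia
Ben → Cal
Jae → Ada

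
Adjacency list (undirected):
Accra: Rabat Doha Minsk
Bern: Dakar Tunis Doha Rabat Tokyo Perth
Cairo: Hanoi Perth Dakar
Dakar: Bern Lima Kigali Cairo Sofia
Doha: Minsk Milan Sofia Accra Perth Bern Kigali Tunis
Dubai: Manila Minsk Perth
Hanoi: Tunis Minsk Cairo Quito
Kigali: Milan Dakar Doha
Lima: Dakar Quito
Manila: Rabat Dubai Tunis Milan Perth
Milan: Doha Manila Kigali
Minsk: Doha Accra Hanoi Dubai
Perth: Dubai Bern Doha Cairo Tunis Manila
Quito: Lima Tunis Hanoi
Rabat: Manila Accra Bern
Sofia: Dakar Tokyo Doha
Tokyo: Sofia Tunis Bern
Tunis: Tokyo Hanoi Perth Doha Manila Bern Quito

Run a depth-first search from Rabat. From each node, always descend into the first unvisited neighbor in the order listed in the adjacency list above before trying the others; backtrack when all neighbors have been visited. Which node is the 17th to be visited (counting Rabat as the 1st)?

Visit Rabat
Rabat → Manila
Manila → Dubai
Dubai → Minsk
Minsk → Doha
Doha → Milan
Milan → Kigali
Kigali → Dakar
Dakar → Bern
Bern → Tunis
Tunis → Tokyo
Tokyo → Sofia
Tunis → Hanoi
Hanoi → Cairo
Cairo → Perth
Hanoi → Quito
Quito → Lima
Doha → Accra

Visit order: Rabat, Manila, Dubai, Minsk, Doha, Milan, Kigali, Dakar, Bern, Tunis, Tokyo, Sofia, Hanoi, Cairo, Perth, Quito, Lima, Accra

Lima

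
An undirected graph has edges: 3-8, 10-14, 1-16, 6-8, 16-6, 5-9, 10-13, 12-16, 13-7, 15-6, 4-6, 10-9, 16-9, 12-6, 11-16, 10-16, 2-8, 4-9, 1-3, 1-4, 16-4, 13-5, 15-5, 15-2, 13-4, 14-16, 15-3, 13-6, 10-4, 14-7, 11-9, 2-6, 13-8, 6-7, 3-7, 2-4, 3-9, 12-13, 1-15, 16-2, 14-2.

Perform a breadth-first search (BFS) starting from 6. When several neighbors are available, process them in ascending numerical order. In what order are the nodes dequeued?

6 -> 2 -> 4 -> 7 -> 8 -> 12 -> 13 -> 15 -> 16 -> 14 -> 1 -> 9 -> 10 -> 3 -> 5 -> 11

Visit 6; enqueue 2, 4, 7, 8, 12, 13, 15, 16 → queue [2, 4, 7, 8, 12, 13, 15, 16]
Visit 2; enqueue 14 → queue [4, 7, 8, 12, 13, 15, 16, 14]
Visit 4; enqueue 1, 9, 10 → queue [7, 8, 12, 13, 15, 16, 14, 1, 9, 10]
Visit 7; enqueue 3 → queue [8, 12, 13, 15, 16, 14, 1, 9, 10, 3]
Visit 8 → queue [12, 13, 15, 16, 14, 1, 9, 10, 3]
Visit 12 → queue [13, 15, 16, 14, 1, 9, 10, 3]
Visit 13; enqueue 5 → queue [15, 16, 14, 1, 9, 10, 3, 5]
Visit 15 → queue [16, 14, 1, 9, 10, 3, 5]
Visit 16; enqueue 11 → queue [14, 1, 9, 10, 3, 5, 11]
Visit 14 → queue [1, 9, 10, 3, 5, 11]
Visit 1 → queue [9, 10, 3, 5, 11]
Visit 9 → queue [10, 3, 5, 11]
Visit 10 → queue [3, 5, 11]
Visit 3 → queue [5, 11]
Visit 5 → queue [11]
Visit 11 → queue []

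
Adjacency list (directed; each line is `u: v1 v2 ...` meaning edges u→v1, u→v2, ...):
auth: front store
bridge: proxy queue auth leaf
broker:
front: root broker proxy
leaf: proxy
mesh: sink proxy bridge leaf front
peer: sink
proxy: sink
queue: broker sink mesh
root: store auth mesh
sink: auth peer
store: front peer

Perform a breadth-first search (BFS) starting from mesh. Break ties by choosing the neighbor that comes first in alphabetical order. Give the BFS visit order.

Visit mesh; enqueue bridge, front, leaf, proxy, sink → queue [bridge, front, leaf, proxy, sink]
Visit bridge; enqueue auth, queue → queue [front, leaf, proxy, sink, auth, queue]
Visit front; enqueue broker, root → queue [leaf, proxy, sink, auth, queue, broker, root]
Visit leaf → queue [proxy, sink, auth, queue, broker, root]
Visit proxy → queue [sink, auth, queue, broker, root]
Visit sink; enqueue peer → queue [auth, queue, broker, root, peer]
Visit auth; enqueue store → queue [queue, broker, root, peer, store]
Visit queue → queue [broker, root, peer, store]
Visit broker → queue [root, peer, store]
Visit root → queue [peer, store]
Visit peer → queue [store]
Visit store → queue []

mesh bridge front leaf proxy sink auth queue broker root peer store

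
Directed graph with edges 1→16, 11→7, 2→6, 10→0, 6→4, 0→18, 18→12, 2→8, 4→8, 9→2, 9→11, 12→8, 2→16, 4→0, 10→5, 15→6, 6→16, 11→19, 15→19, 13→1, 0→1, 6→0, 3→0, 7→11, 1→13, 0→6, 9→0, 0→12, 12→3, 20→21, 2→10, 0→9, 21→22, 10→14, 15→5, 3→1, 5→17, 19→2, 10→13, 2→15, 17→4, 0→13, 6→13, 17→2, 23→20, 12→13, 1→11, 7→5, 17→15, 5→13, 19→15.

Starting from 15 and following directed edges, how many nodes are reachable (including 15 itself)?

20

BFS from 15 visits: 15, 19, 6, 5, 2, 16, 13, 4, 0, 17, 10, 8, 1, 18, 12, 9, 14, 11, 3, 7
Reachable nodes: 20 of 24 total.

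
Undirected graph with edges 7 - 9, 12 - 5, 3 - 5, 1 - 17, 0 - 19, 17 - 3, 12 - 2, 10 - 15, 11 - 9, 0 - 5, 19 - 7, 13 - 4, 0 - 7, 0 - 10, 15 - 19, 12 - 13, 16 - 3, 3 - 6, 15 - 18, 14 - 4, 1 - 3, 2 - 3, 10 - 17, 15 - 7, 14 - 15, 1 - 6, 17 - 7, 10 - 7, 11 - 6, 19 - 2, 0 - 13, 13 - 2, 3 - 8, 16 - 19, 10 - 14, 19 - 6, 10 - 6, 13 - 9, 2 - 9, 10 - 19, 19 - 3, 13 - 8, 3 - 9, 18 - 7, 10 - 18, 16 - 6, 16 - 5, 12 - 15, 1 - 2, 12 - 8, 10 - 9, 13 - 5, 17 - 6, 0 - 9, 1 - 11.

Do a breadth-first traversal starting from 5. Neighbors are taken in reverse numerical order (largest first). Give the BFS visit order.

5 -> 16 -> 13 -> 12 -> 3 -> 0 -> 19 -> 6 -> 9 -> 8 -> 4 -> 2 -> 15 -> 17 -> 1 -> 10 -> 7 -> 11 -> 14 -> 18

Visit 5; enqueue 16, 13, 12, 3, 0 → queue [16, 13, 12, 3, 0]
Visit 16; enqueue 19, 6 → queue [13, 12, 3, 0, 19, 6]
Visit 13; enqueue 9, 8, 4, 2 → queue [12, 3, 0, 19, 6, 9, 8, 4, 2]
Visit 12; enqueue 15 → queue [3, 0, 19, 6, 9, 8, 4, 2, 15]
Visit 3; enqueue 17, 1 → queue [0, 19, 6, 9, 8, 4, 2, 15, 17, 1]
Visit 0; enqueue 10, 7 → queue [19, 6, 9, 8, 4, 2, 15, 17, 1, 10, 7]
Visit 19 → queue [6, 9, 8, 4, 2, 15, 17, 1, 10, 7]
Visit 6; enqueue 11 → queue [9, 8, 4, 2, 15, 17, 1, 10, 7, 11]
Visit 9 → queue [8, 4, 2, 15, 17, 1, 10, 7, 11]
Visit 8 → queue [4, 2, 15, 17, 1, 10, 7, 11]
Visit 4; enqueue 14 → queue [2, 15, 17, 1, 10, 7, 11, 14]
Visit 2 → queue [15, 17, 1, 10, 7, 11, 14]
Visit 15; enqueue 18 → queue [17, 1, 10, 7, 11, 14, 18]
Visit 17 → queue [1, 10, 7, 11, 14, 18]
Visit 1 → queue [10, 7, 11, 14, 18]
Visit 10 → queue [7, 11, 14, 18]
Visit 7 → queue [11, 14, 18]
Visit 11 → queue [14, 18]
Visit 14 → queue [18]
Visit 18 → queue []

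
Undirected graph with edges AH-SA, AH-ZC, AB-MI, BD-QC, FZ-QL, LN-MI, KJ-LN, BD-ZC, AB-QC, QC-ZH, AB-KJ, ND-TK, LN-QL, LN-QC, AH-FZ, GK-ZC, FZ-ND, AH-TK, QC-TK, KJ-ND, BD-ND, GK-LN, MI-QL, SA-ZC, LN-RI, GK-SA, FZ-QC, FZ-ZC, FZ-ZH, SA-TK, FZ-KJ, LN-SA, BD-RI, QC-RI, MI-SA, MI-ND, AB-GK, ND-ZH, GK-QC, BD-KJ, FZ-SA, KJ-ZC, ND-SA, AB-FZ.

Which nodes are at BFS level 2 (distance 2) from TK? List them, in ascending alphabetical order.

Level 0: TK
Level 1: AH, ND, QC, SA
Level 2: AB, BD, FZ, GK, KJ, LN, MI, RI, ZC, ZH
Level 3: QL

AB, BD, FZ, GK, KJ, LN, MI, RI, ZC, ZH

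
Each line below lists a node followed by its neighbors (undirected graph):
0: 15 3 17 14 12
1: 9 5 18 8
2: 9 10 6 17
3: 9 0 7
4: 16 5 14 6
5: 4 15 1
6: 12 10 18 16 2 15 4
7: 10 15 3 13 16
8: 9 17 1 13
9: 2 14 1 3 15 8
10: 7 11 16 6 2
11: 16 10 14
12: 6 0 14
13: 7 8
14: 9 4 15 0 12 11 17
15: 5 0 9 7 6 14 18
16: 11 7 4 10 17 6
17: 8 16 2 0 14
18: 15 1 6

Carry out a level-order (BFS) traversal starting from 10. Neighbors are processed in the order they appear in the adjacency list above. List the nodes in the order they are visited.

Visit 10; enqueue 7, 11, 16, 6, 2 → queue [7, 11, 16, 6, 2]
Visit 7; enqueue 15, 3, 13 → queue [11, 16, 6, 2, 15, 3, 13]
Visit 11; enqueue 14 → queue [16, 6, 2, 15, 3, 13, 14]
Visit 16; enqueue 4, 17 → queue [6, 2, 15, 3, 13, 14, 4, 17]
Visit 6; enqueue 12, 18 → queue [2, 15, 3, 13, 14, 4, 17, 12, 18]
Visit 2; enqueue 9 → queue [15, 3, 13, 14, 4, 17, 12, 18, 9]
Visit 15; enqueue 5, 0 → queue [3, 13, 14, 4, 17, 12, 18, 9, 5, 0]
Visit 3 → queue [13, 14, 4, 17, 12, 18, 9, 5, 0]
Visit 13; enqueue 8 → queue [14, 4, 17, 12, 18, 9, 5, 0, 8]
Visit 14 → queue [4, 17, 12, 18, 9, 5, 0, 8]
Visit 4 → queue [17, 12, 18, 9, 5, 0, 8]
Visit 17 → queue [12, 18, 9, 5, 0, 8]
Visit 12 → queue [18, 9, 5, 0, 8]
Visit 18; enqueue 1 → queue [9, 5, 0, 8, 1]
Visit 9 → queue [5, 0, 8, 1]
Visit 5 → queue [0, 8, 1]
Visit 0 → queue [8, 1]
Visit 8 → queue [1]
Visit 1 → queue []

10 7 11 16 6 2 15 3 13 14 4 17 12 18 9 5 0 8 1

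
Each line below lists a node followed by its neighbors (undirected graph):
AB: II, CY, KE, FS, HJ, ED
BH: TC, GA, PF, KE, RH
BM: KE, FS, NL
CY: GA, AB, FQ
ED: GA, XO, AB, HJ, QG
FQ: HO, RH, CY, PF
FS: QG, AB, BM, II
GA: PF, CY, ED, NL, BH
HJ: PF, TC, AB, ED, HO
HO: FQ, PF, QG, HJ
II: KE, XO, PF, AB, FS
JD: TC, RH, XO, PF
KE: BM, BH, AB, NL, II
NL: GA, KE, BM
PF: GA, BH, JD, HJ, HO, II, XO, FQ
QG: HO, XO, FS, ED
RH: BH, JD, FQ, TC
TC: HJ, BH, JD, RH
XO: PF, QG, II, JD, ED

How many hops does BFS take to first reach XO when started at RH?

2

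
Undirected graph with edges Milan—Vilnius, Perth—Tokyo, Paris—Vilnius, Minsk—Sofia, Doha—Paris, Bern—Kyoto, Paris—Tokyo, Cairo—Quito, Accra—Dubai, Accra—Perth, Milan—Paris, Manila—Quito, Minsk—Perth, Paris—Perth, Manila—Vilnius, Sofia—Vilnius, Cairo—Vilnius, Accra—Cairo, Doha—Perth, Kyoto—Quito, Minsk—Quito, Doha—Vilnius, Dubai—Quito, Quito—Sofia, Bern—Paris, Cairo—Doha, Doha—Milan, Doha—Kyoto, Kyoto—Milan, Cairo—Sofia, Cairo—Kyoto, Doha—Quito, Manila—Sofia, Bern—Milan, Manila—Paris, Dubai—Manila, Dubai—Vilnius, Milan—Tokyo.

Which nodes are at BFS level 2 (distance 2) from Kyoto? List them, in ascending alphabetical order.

Level 0: Kyoto
Level 1: Bern, Cairo, Doha, Milan, Quito
Level 2: Accra, Dubai, Manila, Minsk, Paris, Perth, Sofia, Tokyo, Vilnius

Accra, Dubai, Manila, Minsk, Paris, Perth, Sofia, Tokyo, Vilnius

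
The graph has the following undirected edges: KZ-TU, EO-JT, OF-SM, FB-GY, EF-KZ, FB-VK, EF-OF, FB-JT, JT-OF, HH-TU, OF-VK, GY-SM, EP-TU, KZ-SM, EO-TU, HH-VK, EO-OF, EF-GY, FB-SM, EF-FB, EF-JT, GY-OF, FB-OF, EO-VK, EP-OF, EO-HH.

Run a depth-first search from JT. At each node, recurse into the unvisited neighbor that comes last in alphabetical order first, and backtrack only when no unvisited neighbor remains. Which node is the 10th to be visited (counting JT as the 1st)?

Visit JT
JT → OF
OF → VK
VK → HH
HH → TU
TU → KZ
KZ → SM
SM → GY
GY → FB
FB → EF
TU → EP
TU → EO

Visit order: JT, OF, VK, HH, TU, KZ, SM, GY, FB, EF, EP, EO

EF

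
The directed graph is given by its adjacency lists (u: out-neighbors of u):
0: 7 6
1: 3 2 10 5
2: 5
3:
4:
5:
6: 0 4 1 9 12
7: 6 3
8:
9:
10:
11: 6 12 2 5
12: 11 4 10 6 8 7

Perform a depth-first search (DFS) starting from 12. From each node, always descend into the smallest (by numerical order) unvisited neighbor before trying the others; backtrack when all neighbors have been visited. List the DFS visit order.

Visit 12
12 → 4
12 → 6
6 → 0
0 → 7
7 → 3
6 → 1
1 → 2
2 → 5
1 → 10
6 → 9
12 → 8
12 → 11

12 4 6 0 7 3 1 2 5 10 9 8 11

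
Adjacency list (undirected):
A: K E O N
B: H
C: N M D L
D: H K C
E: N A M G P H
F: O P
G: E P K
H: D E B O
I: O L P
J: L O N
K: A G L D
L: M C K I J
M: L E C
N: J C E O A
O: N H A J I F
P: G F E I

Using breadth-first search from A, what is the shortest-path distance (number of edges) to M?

Level 0: A
Level 1: E, K, N, O
Level 2: C, D, F, G, H, I, J, L, M, P
Level 3: B
M first appears at level 2.

2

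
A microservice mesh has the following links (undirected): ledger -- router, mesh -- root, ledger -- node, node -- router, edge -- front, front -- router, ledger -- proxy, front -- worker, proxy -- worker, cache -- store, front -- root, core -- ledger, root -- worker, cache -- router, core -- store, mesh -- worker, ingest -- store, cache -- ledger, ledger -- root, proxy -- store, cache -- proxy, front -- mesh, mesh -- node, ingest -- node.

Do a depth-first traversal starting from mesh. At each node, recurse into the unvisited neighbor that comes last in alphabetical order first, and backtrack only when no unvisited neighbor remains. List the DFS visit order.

mesh, worker, root, ledger, router, node, ingest, store, proxy, cache, core, front, edge

Visit mesh
mesh → worker
worker → root
root → ledger
ledger → router
router → node
node → ingest
ingest → store
store → proxy
proxy → cache
store → core
router → front
front → edge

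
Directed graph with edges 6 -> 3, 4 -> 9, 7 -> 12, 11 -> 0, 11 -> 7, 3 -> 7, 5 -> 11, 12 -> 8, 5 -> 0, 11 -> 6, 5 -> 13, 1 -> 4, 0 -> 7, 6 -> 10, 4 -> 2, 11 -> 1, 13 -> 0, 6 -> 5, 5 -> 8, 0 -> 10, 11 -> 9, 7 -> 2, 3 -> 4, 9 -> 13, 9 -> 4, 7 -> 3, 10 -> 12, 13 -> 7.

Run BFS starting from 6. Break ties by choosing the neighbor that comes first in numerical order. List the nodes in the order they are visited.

6, 3, 5, 10, 4, 7, 0, 8, 11, 13, 12, 2, 9, 1

Visit 6; enqueue 3, 5, 10 → queue [3, 5, 10]
Visit 3; enqueue 4, 7 → queue [5, 10, 4, 7]
Visit 5; enqueue 0, 8, 11, 13 → queue [10, 4, 7, 0, 8, 11, 13]
Visit 10; enqueue 12 → queue [4, 7, 0, 8, 11, 13, 12]
Visit 4; enqueue 2, 9 → queue [7, 0, 8, 11, 13, 12, 2, 9]
Visit 7 → queue [0, 8, 11, 13, 12, 2, 9]
Visit 0 → queue [8, 11, 13, 12, 2, 9]
Visit 8 → queue [11, 13, 12, 2, 9]
Visit 11; enqueue 1 → queue [13, 12, 2, 9, 1]
Visit 13 → queue [12, 2, 9, 1]
Visit 12 → queue [2, 9, 1]
Visit 2 → queue [9, 1]
Visit 9 → queue [1]
Visit 1 → queue []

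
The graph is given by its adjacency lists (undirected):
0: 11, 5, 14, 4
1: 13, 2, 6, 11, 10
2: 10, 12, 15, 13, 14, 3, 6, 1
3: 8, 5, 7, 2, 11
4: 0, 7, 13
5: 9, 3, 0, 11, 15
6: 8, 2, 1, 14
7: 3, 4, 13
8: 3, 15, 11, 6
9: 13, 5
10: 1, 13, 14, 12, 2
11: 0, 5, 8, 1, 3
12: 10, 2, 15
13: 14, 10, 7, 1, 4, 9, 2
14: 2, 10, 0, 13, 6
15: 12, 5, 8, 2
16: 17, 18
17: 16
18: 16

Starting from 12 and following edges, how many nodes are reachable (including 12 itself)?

BFS from 12 visits: 12, 10, 2, 15, 1, 13, 14, 3, 6, 5, 8, 11, 7, 4, 9, 0
Reachable nodes: 16 of 19 total.

16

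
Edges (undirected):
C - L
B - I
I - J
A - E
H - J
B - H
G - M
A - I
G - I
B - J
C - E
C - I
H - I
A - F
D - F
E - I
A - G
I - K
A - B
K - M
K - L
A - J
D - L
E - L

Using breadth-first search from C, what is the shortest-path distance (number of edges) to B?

2

Level 0: C
Level 1: E, I, L
Level 2: A, B, D, G, H, J, K
Level 3: F, M
B first appears at level 2.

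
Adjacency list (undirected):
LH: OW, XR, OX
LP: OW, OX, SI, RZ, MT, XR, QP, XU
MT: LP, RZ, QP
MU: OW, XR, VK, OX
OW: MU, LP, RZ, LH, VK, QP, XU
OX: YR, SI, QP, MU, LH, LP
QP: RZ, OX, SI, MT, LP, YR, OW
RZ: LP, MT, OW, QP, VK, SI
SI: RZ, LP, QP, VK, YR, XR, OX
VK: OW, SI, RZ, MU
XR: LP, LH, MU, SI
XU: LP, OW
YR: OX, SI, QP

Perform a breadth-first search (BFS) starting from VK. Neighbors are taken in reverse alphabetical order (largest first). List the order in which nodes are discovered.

Visit VK; enqueue SI, RZ, OW, MU → queue [SI, RZ, OW, MU]
Visit SI; enqueue YR, XR, QP, OX, LP → queue [RZ, OW, MU, YR, XR, QP, OX, LP]
Visit RZ; enqueue MT → queue [OW, MU, YR, XR, QP, OX, LP, MT]
Visit OW; enqueue XU, LH → queue [MU, YR, XR, QP, OX, LP, MT, XU, LH]
Visit MU → queue [YR, XR, QP, OX, LP, MT, XU, LH]
Visit YR → queue [XR, QP, OX, LP, MT, XU, LH]
Visit XR → queue [QP, OX, LP, MT, XU, LH]
Visit QP → queue [OX, LP, MT, XU, LH]
Visit OX → queue [LP, MT, XU, LH]
Visit LP → queue [MT, XU, LH]
Visit MT → queue [XU, LH]
Visit XU → queue [LH]
Visit LH → queue []

VK, SI, RZ, OW, MU, YR, XR, QP, OX, LP, MT, XU, LH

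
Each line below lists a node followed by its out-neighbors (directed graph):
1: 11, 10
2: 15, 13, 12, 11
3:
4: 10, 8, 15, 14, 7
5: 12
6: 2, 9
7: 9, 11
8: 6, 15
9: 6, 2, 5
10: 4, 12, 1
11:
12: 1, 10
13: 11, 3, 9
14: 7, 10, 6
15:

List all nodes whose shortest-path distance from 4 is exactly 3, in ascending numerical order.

2, 5

Level 0: 4
Level 1: 7, 8, 10, 14, 15
Level 2: 1, 6, 9, 11, 12
Level 3: 2, 5
Level 4: 13
Level 5: 3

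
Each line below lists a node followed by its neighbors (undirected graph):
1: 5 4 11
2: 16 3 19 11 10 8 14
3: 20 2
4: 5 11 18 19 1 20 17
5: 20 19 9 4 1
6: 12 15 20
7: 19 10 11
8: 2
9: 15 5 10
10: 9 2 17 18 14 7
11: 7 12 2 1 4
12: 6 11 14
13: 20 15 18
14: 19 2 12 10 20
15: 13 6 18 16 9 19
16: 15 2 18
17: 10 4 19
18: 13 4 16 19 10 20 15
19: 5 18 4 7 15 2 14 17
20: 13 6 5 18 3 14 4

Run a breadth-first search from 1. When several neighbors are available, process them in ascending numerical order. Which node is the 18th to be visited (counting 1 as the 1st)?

Visit 1; enqueue 4, 5, 11 → queue [4, 5, 11]
Visit 4; enqueue 17, 18, 19, 20 → queue [5, 11, 17, 18, 19, 20]
Visit 5; enqueue 9 → queue [11, 17, 18, 19, 20, 9]
Visit 11; enqueue 2, 7, 12 → queue [17, 18, 19, 20, 9, 2, 7, 12]
Visit 17; enqueue 10 → queue [18, 19, 20, 9, 2, 7, 12, 10]
Visit 18; enqueue 13, 15, 16 → queue [19, 20, 9, 2, 7, 12, 10, 13, 15, 16]
Visit 19; enqueue 14 → queue [20, 9, 2, 7, 12, 10, 13, 15, 16, 14]
Visit 20; enqueue 3, 6 → queue [9, 2, 7, 12, 10, 13, 15, 16, 14, 3, 6]
Visit 9 → queue [2, 7, 12, 10, 13, 15, 16, 14, 3, 6]
Visit 2; enqueue 8 → queue [7, 12, 10, 13, 15, 16, 14, 3, 6, 8]
Visit 7 → queue [12, 10, 13, 15, 16, 14, 3, 6, 8]
Visit 12 → queue [10, 13, 15, 16, 14, 3, 6, 8]
Visit 10 → queue [13, 15, 16, 14, 3, 6, 8]
Visit 13 → queue [15, 16, 14, 3, 6, 8]
Visit 15 → queue [16, 14, 3, 6, 8]
Visit 16 → queue [14, 3, 6, 8]
Visit 14 → queue [3, 6, 8]
Visit 3 → queue [6, 8]
Visit 6 → queue [8]
Visit 8 → queue []

Visit order: 1, 4, 5, 11, 17, 18, 19, 20, 9, 2, 7, 12, 10, 13, 15, 16, 14, 3, 6, 8

3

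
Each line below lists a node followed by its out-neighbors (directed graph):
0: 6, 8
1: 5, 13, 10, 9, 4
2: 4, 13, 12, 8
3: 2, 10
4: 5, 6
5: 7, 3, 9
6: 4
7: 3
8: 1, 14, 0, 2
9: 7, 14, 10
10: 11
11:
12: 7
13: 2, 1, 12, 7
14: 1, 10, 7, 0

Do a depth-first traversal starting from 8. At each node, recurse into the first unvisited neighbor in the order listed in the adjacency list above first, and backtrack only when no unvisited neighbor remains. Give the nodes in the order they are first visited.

8 -> 1 -> 5 -> 7 -> 3 -> 2 -> 4 -> 6 -> 13 -> 12 -> 10 -> 11 -> 9 -> 14 -> 0

Visit 8
8 → 1
1 → 5
5 → 7
7 → 3
3 → 2
2 → 4
4 → 6
2 → 13
13 → 12
3 → 10
10 → 11
5 → 9
9 → 14
14 → 0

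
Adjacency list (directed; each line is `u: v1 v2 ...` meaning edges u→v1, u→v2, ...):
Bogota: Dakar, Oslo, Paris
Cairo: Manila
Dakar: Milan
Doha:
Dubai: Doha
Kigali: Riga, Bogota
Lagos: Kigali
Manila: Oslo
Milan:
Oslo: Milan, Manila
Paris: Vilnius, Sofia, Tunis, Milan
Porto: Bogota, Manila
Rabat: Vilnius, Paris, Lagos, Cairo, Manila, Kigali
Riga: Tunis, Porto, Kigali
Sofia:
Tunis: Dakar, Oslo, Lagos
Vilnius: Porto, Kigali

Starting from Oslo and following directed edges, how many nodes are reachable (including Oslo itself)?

BFS from Oslo visits: Oslo, Milan, Manila
Reachable nodes: 3 of 17 total.

3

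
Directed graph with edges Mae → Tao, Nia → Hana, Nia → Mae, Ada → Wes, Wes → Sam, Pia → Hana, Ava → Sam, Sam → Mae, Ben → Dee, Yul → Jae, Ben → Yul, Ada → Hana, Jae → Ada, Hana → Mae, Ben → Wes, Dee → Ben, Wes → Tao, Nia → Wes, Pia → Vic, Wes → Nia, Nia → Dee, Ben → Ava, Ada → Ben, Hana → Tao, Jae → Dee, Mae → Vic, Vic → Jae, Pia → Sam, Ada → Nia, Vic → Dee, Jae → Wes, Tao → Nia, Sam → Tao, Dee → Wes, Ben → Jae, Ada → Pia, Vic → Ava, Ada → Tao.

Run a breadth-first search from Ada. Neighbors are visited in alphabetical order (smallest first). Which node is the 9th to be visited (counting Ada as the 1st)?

Dee

Visit Ada; enqueue Ben, Hana, Nia, Pia, Tao, Wes → queue [Ben, Hana, Nia, Pia, Tao, Wes]
Visit Ben; enqueue Ava, Dee, Jae, Yul → queue [Hana, Nia, Pia, Tao, Wes, Ava, Dee, Jae, Yul]
Visit Hana; enqueue Mae → queue [Nia, Pia, Tao, Wes, Ava, Dee, Jae, Yul, Mae]
Visit Nia → queue [Pia, Tao, Wes, Ava, Dee, Jae, Yul, Mae]
Visit Pia; enqueue Sam, Vic → queue [Tao, Wes, Ava, Dee, Jae, Yul, Mae, Sam, Vic]
Visit Tao → queue [Wes, Ava, Dee, Jae, Yul, Mae, Sam, Vic]
Visit Wes → queue [Ava, Dee, Jae, Yul, Mae, Sam, Vic]
Visit Ava → queue [Dee, Jae, Yul, Mae, Sam, Vic]
Visit Dee → queue [Jae, Yul, Mae, Sam, Vic]
Visit Jae → queue [Yul, Mae, Sam, Vic]
Visit Yul → queue [Mae, Sam, Vic]
Visit Mae → queue [Sam, Vic]
Visit Sam → queue [Vic]
Visit Vic → queue []

Visit order: Ada, Ben, Hana, Nia, Pia, Tao, Wes, Ava, Dee, Jae, Yul, Mae, Sam, Vic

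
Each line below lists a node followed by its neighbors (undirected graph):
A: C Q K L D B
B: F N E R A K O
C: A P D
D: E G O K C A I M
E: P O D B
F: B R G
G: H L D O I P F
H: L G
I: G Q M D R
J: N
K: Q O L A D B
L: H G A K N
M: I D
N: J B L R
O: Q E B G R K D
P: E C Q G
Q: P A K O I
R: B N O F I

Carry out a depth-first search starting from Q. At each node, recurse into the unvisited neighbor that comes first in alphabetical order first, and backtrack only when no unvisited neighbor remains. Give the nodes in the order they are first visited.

Visit Q
Q → A
A → B
B → E
E → D
D → C
C → P
P → G
G → F
F → R
R → I
I → M
R → N
N → J
N → L
L → H
L → K
K → O

Q A B E D C P G F R I M N J L H K O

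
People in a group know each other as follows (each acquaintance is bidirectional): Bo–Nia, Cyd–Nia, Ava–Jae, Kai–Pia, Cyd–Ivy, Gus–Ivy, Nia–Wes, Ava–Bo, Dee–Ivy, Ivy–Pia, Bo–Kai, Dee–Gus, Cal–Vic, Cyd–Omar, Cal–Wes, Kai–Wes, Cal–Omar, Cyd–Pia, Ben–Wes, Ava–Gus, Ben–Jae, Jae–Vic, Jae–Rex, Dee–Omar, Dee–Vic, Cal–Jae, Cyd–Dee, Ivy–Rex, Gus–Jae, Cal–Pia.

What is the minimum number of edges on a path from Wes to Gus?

Level 0: Wes
Level 1: Ben, Cal, Kai, Nia
Level 2: Bo, Cyd, Jae, Omar, Pia, Vic
Level 3: Ava, Dee, Gus, Ivy, Rex
Gus first appears at level 3.

3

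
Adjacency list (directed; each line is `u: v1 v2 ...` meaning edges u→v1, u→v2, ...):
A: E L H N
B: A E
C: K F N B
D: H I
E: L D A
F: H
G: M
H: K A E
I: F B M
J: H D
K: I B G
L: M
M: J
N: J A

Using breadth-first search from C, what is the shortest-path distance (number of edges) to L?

3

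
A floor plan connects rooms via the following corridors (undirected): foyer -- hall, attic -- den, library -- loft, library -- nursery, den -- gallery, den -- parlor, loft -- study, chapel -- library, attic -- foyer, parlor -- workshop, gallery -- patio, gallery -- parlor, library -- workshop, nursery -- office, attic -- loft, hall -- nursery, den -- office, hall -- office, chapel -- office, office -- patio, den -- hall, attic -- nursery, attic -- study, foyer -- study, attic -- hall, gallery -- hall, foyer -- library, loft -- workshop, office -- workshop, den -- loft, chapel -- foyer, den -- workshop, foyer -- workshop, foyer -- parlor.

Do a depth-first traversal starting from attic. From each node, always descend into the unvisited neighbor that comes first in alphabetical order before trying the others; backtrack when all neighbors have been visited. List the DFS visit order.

Visit attic
attic → den
den → gallery
gallery → hall
hall → foyer
foyer → chapel
chapel → library
library → loft
loft → study
loft → workshop
workshop → office
office → nursery
office → patio
workshop → parlor

attic den gallery hall foyer chapel library loft study workshop office nursery patio parlor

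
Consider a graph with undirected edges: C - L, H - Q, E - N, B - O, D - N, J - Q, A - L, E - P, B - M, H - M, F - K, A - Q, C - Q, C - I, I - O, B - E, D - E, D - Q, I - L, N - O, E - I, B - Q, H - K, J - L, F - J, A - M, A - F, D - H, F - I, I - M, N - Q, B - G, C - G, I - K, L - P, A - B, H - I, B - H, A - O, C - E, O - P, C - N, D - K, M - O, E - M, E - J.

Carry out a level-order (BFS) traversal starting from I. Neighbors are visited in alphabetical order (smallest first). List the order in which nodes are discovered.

I, C, E, F, H, K, L, M, O, G, N, Q, B, D, J, P, A

Visit I; enqueue C, E, F, H, K, L, M, O → queue [C, E, F, H, K, L, M, O]
Visit C; enqueue G, N, Q → queue [E, F, H, K, L, M, O, G, N, Q]
Visit E; enqueue B, D, J, P → queue [F, H, K, L, M, O, G, N, Q, B, D, J, P]
Visit F; enqueue A → queue [H, K, L, M, O, G, N, Q, B, D, J, P, A]
Visit H → queue [K, L, M, O, G, N, Q, B, D, J, P, A]
Visit K → queue [L, M, O, G, N, Q, B, D, J, P, A]
Visit L → queue [M, O, G, N, Q, B, D, J, P, A]
Visit M → queue [O, G, N, Q, B, D, J, P, A]
Visit O → queue [G, N, Q, B, D, J, P, A]
Visit G → queue [N, Q, B, D, J, P, A]
Visit N → queue [Q, B, D, J, P, A]
Visit Q → queue [B, D, J, P, A]
Visit B → queue [D, J, P, A]
Visit D → queue [J, P, A]
Visit J → queue [P, A]
Visit P → queue [A]
Visit A → queue []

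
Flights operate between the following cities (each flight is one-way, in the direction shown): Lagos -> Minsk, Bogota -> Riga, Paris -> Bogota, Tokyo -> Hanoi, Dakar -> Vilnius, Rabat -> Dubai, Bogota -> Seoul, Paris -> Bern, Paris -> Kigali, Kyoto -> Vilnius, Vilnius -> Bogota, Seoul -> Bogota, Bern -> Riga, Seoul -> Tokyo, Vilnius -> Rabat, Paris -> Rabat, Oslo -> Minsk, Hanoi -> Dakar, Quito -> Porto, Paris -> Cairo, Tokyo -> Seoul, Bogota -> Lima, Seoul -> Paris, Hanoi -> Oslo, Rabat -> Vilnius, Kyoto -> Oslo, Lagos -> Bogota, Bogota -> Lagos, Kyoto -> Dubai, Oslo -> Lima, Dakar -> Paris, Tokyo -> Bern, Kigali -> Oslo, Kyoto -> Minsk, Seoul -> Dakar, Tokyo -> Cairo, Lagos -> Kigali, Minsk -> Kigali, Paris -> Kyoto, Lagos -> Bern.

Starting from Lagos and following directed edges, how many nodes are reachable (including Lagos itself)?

18

BFS from Lagos visits: Lagos, Bern, Bogota, Kigali, Minsk, Riga, Lima, Seoul, Oslo, Dakar, Paris, Tokyo, Vilnius, Cairo, Kyoto, Rabat, Hanoi, Dubai
Reachable nodes: 18 of 20 total.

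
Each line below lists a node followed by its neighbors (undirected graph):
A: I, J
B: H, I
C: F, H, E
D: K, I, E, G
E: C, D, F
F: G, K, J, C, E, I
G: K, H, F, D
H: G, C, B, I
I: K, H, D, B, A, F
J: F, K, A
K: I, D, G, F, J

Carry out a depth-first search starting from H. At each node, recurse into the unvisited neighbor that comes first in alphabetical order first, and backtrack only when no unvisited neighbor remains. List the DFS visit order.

H, B, I, A, J, F, C, E, D, G, K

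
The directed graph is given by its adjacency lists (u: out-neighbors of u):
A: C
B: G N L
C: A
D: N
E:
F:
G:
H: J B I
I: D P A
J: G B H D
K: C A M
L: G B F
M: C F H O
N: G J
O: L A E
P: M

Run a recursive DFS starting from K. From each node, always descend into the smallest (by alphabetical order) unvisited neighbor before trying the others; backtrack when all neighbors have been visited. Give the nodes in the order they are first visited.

Visit K
K → A
A → C
K → M
M → F
M → H
H → B
B → G
B → L
B → N
N → J
J → D
H → I
I → P
M → O
O → E

K → A → C → M → F → H → B → G → L → N → J → D → I → P → O → E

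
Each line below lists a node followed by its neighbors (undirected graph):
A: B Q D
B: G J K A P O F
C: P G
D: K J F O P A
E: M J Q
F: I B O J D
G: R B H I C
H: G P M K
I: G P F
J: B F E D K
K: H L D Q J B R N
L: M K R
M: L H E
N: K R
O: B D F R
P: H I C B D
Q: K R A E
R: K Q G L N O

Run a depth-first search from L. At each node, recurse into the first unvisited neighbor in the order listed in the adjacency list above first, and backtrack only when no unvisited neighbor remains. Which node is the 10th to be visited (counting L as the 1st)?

A

Visit L
L → M
M → H
H → G
G → R
R → K
K → D
D → J
J → B
B → A
A → Q
Q → E
B → P
P → I
I → F
F → O
P → C
K → N

Visit order: L, M, H, G, R, K, D, J, B, A, Q, E, P, I, F, O, C, N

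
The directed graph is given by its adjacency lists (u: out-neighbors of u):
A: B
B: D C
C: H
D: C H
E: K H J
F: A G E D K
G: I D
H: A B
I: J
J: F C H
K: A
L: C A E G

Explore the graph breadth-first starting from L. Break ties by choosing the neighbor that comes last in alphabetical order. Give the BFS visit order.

L G E C A I D K J H B F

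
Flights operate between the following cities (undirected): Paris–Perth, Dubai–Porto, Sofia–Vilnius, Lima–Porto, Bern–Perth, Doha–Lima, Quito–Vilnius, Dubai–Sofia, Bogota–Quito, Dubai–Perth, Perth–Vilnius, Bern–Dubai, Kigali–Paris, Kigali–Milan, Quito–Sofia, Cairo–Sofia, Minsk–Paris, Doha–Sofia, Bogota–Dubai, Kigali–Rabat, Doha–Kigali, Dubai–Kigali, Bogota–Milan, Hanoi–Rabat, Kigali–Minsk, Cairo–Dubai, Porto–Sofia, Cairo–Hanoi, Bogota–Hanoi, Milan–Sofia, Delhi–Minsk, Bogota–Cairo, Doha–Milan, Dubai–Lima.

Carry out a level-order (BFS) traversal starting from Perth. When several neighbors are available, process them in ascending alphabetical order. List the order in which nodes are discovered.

Perth -> Bern -> Dubai -> Paris -> Vilnius -> Bogota -> Cairo -> Kigali -> Lima -> Porto -> Sofia -> Minsk -> Quito -> Hanoi -> Milan -> Doha -> Rabat -> Delhi

Visit Perth; enqueue Bern, Dubai, Paris, Vilnius → queue [Bern, Dubai, Paris, Vilnius]
Visit Bern → queue [Dubai, Paris, Vilnius]
Visit Dubai; enqueue Bogota, Cairo, Kigali, Lima, Porto, Sofia → queue [Paris, Vilnius, Bogota, Cairo, Kigali, Lima, Porto, Sofia]
Visit Paris; enqueue Minsk → queue [Vilnius, Bogota, Cairo, Kigali, Lima, Porto, Sofia, Minsk]
Visit Vilnius; enqueue Quito → queue [Bogota, Cairo, Kigali, Lima, Porto, Sofia, Minsk, Quito]
Visit Bogota; enqueue Hanoi, Milan → queue [Cairo, Kigali, Lima, Porto, Sofia, Minsk, Quito, Hanoi, Milan]
Visit Cairo → queue [Kigali, Lima, Porto, Sofia, Minsk, Quito, Hanoi, Milan]
Visit Kigali; enqueue Doha, Rabat → queue [Lima, Porto, Sofia, Minsk, Quito, Hanoi, Milan, Doha, Rabat]
Visit Lima → queue [Porto, Sofia, Minsk, Quito, Hanoi, Milan, Doha, Rabat]
Visit Porto → queue [Sofia, Minsk, Quito, Hanoi, Milan, Doha, Rabat]
Visit Sofia → queue [Minsk, Quito, Hanoi, Milan, Doha, Rabat]
Visit Minsk; enqueue Delhi → queue [Quito, Hanoi, Milan, Doha, Rabat, Delhi]
Visit Quito → queue [Hanoi, Milan, Doha, Rabat, Delhi]
Visit Hanoi → queue [Milan, Doha, Rabat, Delhi]
Visit Milan → queue [Doha, Rabat, Delhi]
Visit Doha → queue [Rabat, Delhi]
Visit Rabat → queue [Delhi]
Visit Delhi → queue []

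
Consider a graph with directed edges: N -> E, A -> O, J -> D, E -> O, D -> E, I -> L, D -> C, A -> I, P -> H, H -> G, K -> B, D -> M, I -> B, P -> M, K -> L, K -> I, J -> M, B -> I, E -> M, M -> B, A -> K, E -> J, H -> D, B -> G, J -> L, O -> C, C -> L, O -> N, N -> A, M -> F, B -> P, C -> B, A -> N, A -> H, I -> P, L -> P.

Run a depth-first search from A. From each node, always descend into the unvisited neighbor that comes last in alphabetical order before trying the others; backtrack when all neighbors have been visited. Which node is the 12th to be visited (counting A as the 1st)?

Visit A
A → O
O → N
N → E
E → M
M → F
M → B
B → P
P → H
H → G
H → D
D → C
C → L
B → I
E → J
A → K

Visit order: A, O, N, E, M, F, B, P, H, G, D, C, L, I, J, K

C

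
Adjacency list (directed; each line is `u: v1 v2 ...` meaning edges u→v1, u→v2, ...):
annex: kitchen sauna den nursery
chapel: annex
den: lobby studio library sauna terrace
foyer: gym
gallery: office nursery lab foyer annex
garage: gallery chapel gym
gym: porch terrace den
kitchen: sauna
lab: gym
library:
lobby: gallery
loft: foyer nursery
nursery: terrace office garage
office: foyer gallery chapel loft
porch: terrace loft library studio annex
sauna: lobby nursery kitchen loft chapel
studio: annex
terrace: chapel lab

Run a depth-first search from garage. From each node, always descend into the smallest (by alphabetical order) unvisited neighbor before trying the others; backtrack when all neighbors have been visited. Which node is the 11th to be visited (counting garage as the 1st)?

loft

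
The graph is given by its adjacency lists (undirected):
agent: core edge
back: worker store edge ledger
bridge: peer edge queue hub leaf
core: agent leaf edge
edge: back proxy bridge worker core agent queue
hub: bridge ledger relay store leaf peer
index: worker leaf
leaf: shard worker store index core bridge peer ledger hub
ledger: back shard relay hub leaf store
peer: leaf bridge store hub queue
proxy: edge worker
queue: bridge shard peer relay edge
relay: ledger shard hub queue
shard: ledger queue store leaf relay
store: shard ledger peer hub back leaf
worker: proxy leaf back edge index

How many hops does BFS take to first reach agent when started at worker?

2

Level 0: worker
Level 1: back, edge, index, leaf, proxy
Level 2: agent, bridge, core, hub, ledger, peer, queue, shard, store
Level 3: relay
agent first appears at level 2.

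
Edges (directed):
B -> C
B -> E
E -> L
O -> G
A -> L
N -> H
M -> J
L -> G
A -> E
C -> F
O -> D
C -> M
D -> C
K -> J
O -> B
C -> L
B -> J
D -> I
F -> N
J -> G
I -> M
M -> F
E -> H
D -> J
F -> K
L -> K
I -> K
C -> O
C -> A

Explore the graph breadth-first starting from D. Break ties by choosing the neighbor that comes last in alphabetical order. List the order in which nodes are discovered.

Visit D; enqueue J, I, C → queue [J, I, C]
Visit J; enqueue G → queue [I, C, G]
Visit I; enqueue M, K → queue [C, G, M, K]
Visit C; enqueue O, L, F, A → queue [G, M, K, O, L, F, A]
Visit G → queue [M, K, O, L, F, A]
Visit M → queue [K, O, L, F, A]
Visit K → queue [O, L, F, A]
Visit O; enqueue B → queue [L, F, A, B]
Visit L → queue [F, A, B]
Visit F; enqueue N → queue [A, B, N]
Visit A; enqueue E → queue [B, N, E]
Visit B → queue [N, E]
Visit N; enqueue H → queue [E, H]
Visit E → queue [H]
Visit H → queue []

D, J, I, C, G, M, K, O, L, F, A, B, N, E, H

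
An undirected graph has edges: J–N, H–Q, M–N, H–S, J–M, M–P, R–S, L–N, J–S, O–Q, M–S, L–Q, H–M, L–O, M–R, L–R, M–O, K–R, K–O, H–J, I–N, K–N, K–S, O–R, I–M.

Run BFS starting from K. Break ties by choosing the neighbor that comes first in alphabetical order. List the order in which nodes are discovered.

K N O R S I J L M Q H P

Visit K; enqueue N, O, R, S → queue [N, O, R, S]
Visit N; enqueue I, J, L, M → queue [O, R, S, I, J, L, M]
Visit O; enqueue Q → queue [R, S, I, J, L, M, Q]
Visit R → queue [S, I, J, L, M, Q]
Visit S; enqueue H → queue [I, J, L, M, Q, H]
Visit I → queue [J, L, M, Q, H]
Visit J → queue [L, M, Q, H]
Visit L → queue [M, Q, H]
Visit M; enqueue P → queue [Q, H, P]
Visit Q → queue [H, P]
Visit H → queue [P]
Visit P → queue []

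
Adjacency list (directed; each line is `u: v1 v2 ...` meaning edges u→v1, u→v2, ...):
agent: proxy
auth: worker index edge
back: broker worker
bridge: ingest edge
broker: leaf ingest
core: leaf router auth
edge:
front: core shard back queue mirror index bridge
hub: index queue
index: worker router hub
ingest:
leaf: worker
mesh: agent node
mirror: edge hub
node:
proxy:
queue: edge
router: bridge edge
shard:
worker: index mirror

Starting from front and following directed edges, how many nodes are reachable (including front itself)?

BFS from front visits: front, back, bridge, core, index, mirror, queue, shard, broker, worker, edge, ingest, auth, leaf, router, hub
Reachable nodes: 16 of 20 total.

16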